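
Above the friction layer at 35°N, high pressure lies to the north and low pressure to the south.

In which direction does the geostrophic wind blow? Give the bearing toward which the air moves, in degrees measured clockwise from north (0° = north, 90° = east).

The pressure-gradient force points toward the south (bearing 180°).
Geostrophic balance: in the Northern Hemisphere the Coriolis force deflects motion to the right, so the geostrophic wind blows 90° to the right of the pressure-gradient force (low pressure on the left).
Rotating 180° by 90° clockwise gives 270° — the wind blows toward the west.

270°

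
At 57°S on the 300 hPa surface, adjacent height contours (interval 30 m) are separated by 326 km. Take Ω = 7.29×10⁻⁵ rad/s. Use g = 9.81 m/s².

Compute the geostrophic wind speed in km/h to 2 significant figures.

27 km/h

Coriolis parameter at 57°S:
f = 2Ω sin φ = 2 × 7.29×10⁻⁵ × sin 57° = 1.22×10⁻⁴ s⁻¹
Height gradient: |∂Z/∂n| = 30 m / 326000 m = 9.20×10⁻⁵
On a pressure surface, geostrophic balance gives V_g = (g/f)|∂Z/∂n|:
V_g = 9.81 × 9.20×10⁻⁵ / 1.22×10⁻⁴ = 7.38 m/s
Converting: 7.38 m/s × 3.6 = 27 km/h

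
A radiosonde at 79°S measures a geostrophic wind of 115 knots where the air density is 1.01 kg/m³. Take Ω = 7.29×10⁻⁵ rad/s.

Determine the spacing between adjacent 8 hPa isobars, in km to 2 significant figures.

Coriolis parameter at 79°S:
f = 2Ω sin φ = 2 × 7.29×10⁻⁵ × sin 79° = 1.43×10⁻⁴ s⁻¹
Wind speed in SI: 115 knots = 59.2 m/s
Geostrophic balance rearranged: |∂P/∂n| = f ρ V_g
|∂P/∂n| = 1.43×10⁻⁴ × 1.01 × 59.2 = 8.55×10⁻³ Pa/m
Isobar spacing: Δn = ΔP/|∂P/∂n| = 800 Pa / 8.55×10⁻³ Pa/m = 93547 m ≈ 94 km

94 km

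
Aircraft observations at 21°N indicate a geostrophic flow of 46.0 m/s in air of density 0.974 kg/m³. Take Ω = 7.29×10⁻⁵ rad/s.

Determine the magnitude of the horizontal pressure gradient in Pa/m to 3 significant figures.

Coriolis parameter at 21°N:
f = 2Ω sin φ = 2 × 7.29×10⁻⁵ × sin 21° = 5.23×10⁻⁵ s⁻¹
Geostrophic balance rearranged: |∂P/∂n| = f ρ V_g
|∂P/∂n| = 5.23×10⁻⁵ × 0.974 × 46.0 = 2.34×10⁻³ Pa/m

2.34×10⁻³ Pa/m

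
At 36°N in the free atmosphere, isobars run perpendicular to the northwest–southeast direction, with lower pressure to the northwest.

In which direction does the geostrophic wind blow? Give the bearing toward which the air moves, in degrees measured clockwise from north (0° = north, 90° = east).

045°

The pressure-gradient force points toward the northwest (bearing 315°).
Geostrophic balance: in the Northern Hemisphere the Coriolis force deflects motion to the right, so the geostrophic wind blows 90° to the right of the pressure-gradient force (low pressure on the left).
Rotating 315° by 90° clockwise gives 045° — the wind blows toward the northeast.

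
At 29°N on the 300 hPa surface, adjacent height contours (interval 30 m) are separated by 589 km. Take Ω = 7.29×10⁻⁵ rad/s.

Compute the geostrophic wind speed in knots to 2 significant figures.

Coriolis parameter at 29°N:
f = 2Ω sin φ = 2 × 7.29×10⁻⁵ × sin 29° = 7.07×10⁻⁵ s⁻¹
Height gradient: |∂Z/∂n| = 30 m / 589000 m = 5.09×10⁻⁵
On a pressure surface, geostrophic balance gives V_g = (g/f)|∂Z/∂n|:
V_g = 9.81 × 5.09×10⁻⁵ / 7.07×10⁻⁵ = 7.07 m/s
Converting: 7.07 m/s × 1.944 = 14 knots

14 knots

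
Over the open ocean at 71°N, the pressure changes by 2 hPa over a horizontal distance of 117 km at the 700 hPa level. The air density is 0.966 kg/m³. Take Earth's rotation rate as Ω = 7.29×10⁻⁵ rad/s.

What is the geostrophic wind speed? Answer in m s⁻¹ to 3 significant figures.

Coriolis parameter at 71°N:
f = 2Ω sin φ = 2 × 7.29×10⁻⁵ × sin 71° = 1.38×10⁻⁴ s⁻¹
Pressure gradient: |∂P/∂n| = 200 Pa / 117000 m = 1.71×10⁻³ Pa/m
Geostrophic balance (pressure-gradient force = Coriolis force):
V_g = (1/(fρ)) |∂P/∂n| = 1.71×10⁻³ / (1.38×10⁻⁴ × 0.966) = 12.8 m/s

12.8 m s⁻¹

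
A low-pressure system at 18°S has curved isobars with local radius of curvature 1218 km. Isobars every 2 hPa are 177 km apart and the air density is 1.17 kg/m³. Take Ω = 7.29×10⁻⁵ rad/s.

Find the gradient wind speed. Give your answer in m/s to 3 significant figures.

16.5 m/s

Coriolis parameter at 18°S:
f = 2Ω sin φ = 2 × 7.29×10⁻⁵ × sin 18° = 4.51×10⁻⁵ s⁻¹
Pressure gradient: |∂P/∂n| = 200 Pa / 177000 m = 1.13×10⁻³ Pa/m
Geostrophic speed: V_g = |∂P/∂n|/(fρ) = 1.13×10⁻³/(4.51×10⁻⁵ × 1.17) = 21.4 m/s
Around a low, centrifugal force acts outward with Coriolis, so pressure-gradient force balances both:
(1/ρ)|∂P/∂n| = fV + V²/R  →  V² + fR·V − fR·V_g = 0
With fR = 4.51×10⁻⁵ × 1218×10³ m = 54.9 m/s:
V = [−fR + √((fR)² + 4 fR V_g)]/2 = [−54.9 + √(54.9² + 4×54.9×21.4)]/2 = 16.5 m/s
Subgeostrophic (V < V_g = 21.4 m/s), as expected around a low.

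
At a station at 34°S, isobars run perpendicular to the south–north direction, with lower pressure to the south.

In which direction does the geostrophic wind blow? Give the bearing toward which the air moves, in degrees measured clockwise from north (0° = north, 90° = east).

The pressure-gradient force points toward the south (bearing 180°).
Geostrophic balance: in the Southern Hemisphere the Coriolis force deflects motion to the left, so the geostrophic wind blows 90° to the left of the pressure-gradient force (low pressure on the right).
Rotating 180° by 90° counterclockwise gives 090° — the wind blows toward the east.

090°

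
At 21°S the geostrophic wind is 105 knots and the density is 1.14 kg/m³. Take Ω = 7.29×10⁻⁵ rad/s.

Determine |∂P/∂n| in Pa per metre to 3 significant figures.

Coriolis parameter at 21°S:
f = 2Ω sin φ = 2 × 7.29×10⁻⁵ × sin 21° = 5.23×10⁻⁵ s⁻¹
Wind speed in SI: 105 knots = 54.0 m/s
Geostrophic balance rearranged: |∂P/∂n| = f ρ V_g
|∂P/∂n| = 5.23×10⁻⁵ × 1.14 × 54.0 = 3.22×10⁻³ Pa/m

3.22×10⁻³ Pa/m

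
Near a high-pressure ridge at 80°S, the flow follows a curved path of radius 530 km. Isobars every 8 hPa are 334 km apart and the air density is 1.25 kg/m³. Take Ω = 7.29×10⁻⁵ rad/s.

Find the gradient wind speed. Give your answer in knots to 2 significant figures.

34 knots

Coriolis parameter at 80°S:
f = 2Ω sin φ = 2 × 7.29×10⁻⁵ × sin 80° = 1.44×10⁻⁴ s⁻¹
Pressure gradient: |∂P/∂n| = 800 Pa / 334000 m = 2.40×10⁻³ Pa/m
Geostrophic speed: V_g = |∂P/∂n|/(fρ) = 2.40×10⁻³/(1.44×10⁻⁴ × 1.25) = 13.3 m/s
Around a high, pressure-gradient force acts outward with centrifugal, so Coriolis balances both:
fV = (1/ρ)|∂P/∂n| + V²/R  →  V² − fR·V + fR·V_g = 0
With fR = 1.44×10⁻⁴ × 530×10³ m = 76.1 m/s:
V = [fR − √((fR)² − 4 fR V_g)]/2 = [76.1 − √(76.1² − 4×76.1×13.3)]/2 = 17.3 m/s
Supergeostrophic (V > V_g = 13.3 m/s), as expected around a high.
Converting: 17.3 m/s × 1.944 = 34 knots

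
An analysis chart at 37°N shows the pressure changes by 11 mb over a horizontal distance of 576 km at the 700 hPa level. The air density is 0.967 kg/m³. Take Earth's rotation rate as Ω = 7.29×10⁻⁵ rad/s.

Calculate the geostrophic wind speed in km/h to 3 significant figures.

Coriolis parameter at 37°N:
f = 2Ω sin φ = 2 × 7.29×10⁻⁵ × sin 37° = 8.77×10⁻⁵ s⁻¹
Pressure gradient: |∂P/∂n| = 1100 Pa / 576000 m = 1.91×10⁻³ Pa/m
Geostrophic balance (pressure-gradient force = Coriolis force):
V_g = (1/(fρ)) |∂P/∂n| = 1.91×10⁻³ / (8.77×10⁻⁵ × 0.967) = 22.5 m/s
Converting: 22.5 m/s × 3.6 = 81.0 km/h

81.0 km/h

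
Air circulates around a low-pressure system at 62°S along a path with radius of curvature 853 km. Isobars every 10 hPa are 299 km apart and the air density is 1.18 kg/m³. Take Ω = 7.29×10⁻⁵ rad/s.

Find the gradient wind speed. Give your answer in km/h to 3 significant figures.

Coriolis parameter at 62°S:
f = 2Ω sin φ = 2 × 7.29×10⁻⁵ × sin 62° = 1.29×10⁻⁴ s⁻¹
Pressure gradient: |∂P/∂n| = 1000 Pa / 299000 m = 3.34×10⁻³ Pa/m
Geostrophic speed: V_g = |∂P/∂n|/(fρ) = 3.34×10⁻³/(1.29×10⁻⁴ × 1.18) = 22.0 m/s
Around a low, centrifugal force acts outward with Coriolis, so pressure-gradient force balances both:
(1/ρ)|∂P/∂n| = fV + V²/R  →  V² + fR·V − fR·V_g = 0
With fR = 1.29×10⁻⁴ × 853×10³ m = 110 m/s:
V = [−fR + √((fR)² + 4 fR V_g)]/2 = [−110 + √(110² + 4×110×22)]/2 = 18.8 m/s
Subgeostrophic (V < V_g = 22 m/s), as expected around a low.
Converting: 18.8 m/s × 3.6 = 67.7 km/h

67.7 km/h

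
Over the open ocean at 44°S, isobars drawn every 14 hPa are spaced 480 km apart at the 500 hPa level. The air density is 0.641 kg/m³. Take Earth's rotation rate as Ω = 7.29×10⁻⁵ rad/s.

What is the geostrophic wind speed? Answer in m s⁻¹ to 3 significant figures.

44.9 m s⁻¹

Coriolis parameter at 44°S:
f = 2Ω sin φ = 2 × 7.29×10⁻⁵ × sin 44° = 1.01×10⁻⁴ s⁻¹
Pressure gradient: |∂P/∂n| = 1400 Pa / 480000 m = 2.92×10⁻³ Pa/m
Geostrophic balance (pressure-gradient force = Coriolis force):
V_g = (1/(fρ)) |∂P/∂n| = 2.92×10⁻³ / (1.01×10⁻⁴ × 0.641) = 44.9 m/s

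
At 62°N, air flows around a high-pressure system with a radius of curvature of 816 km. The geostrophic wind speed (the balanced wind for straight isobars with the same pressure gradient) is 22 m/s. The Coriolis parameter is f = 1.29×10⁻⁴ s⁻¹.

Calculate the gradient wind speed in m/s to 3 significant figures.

Around a high, pressure-gradient force acts outward with centrifugal, so Coriolis balances both:
fV = (1/ρ)|∂P/∂n| + V²/R  →  V² − fR·V + fR·V_g = 0
With fR = 1.29×10⁻⁴ × 816×10³ m = 105 m/s:
V = [fR − √((fR)² − 4 fR V_g)]/2 = [105 − √(105² − 4×105×22)]/2 = 31.3 m/s
Supergeostrophic (V > V_g = 22 m/s), as expected around a high.

31.3 m/s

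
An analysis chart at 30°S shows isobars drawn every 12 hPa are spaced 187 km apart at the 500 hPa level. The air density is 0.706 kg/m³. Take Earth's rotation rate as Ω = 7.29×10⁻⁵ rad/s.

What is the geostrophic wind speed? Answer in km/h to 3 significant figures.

449 km/h

Coriolis parameter at 30°S:
f = 2Ω sin φ = 2 × 7.29×10⁻⁵ × sin 30° = 7.29×10⁻⁵ s⁻¹
Pressure gradient: |∂P/∂n| = 1200 Pa / 187000 m = 6.42×10⁻³ Pa/m
Geostrophic balance (pressure-gradient force = Coriolis force):
V_g = (1/(fρ)) |∂P/∂n| = 6.42×10⁻³ / (7.29×10⁻⁵ × 0.706) = 125 m/s
Converting: 125 m/s × 3.6 = 449 km/h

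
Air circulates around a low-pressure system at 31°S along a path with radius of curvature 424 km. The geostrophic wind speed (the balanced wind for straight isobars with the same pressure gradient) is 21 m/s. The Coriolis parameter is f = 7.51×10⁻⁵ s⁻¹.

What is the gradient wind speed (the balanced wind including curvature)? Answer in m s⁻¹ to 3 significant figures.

Around a low, centrifugal force acts outward with Coriolis, so pressure-gradient force balances both:
(1/ρ)|∂P/∂n| = fV + V²/R  →  V² + fR·V − fR·V_g = 0
With fR = 7.51×10⁻⁵ × 424×10³ m = 31.8 m/s:
V = [−fR + √((fR)² + 4 fR V_g)]/2 = [−31.8 + √(31.8² + 4×31.8×21)]/2 = 14.4 m/s
Subgeostrophic (V < V_g = 21 m/s), as expected around a low.

14.4 m s⁻¹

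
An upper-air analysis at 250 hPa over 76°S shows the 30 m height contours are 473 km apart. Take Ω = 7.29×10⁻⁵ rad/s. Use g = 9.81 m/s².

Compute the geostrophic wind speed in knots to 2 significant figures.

8.5 knots

Coriolis parameter at 76°S:
f = 2Ω sin φ = 2 × 7.29×10⁻⁵ × sin 76° = 1.41×10⁻⁴ s⁻¹
Height gradient: |∂Z/∂n| = 30 m / 473000 m = 6.34×10⁻⁵
On a pressure surface, geostrophic balance gives V_g = (g/f)|∂Z/∂n|:
V_g = 9.81 × 6.34×10⁻⁵ / 1.41×10⁻⁴ = 4.40 m/s
Converting: 4.40 m/s × 1.944 = 8.5 knots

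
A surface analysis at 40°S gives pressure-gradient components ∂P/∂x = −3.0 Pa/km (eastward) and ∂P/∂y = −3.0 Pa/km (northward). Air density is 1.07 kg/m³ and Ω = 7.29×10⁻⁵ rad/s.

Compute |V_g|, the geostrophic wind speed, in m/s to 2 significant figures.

42 m/s

Coriolis parameter at 40°S:
f = 2Ω sin φ = 2 × 7.29×10⁻⁵ × sin 40° = 9.37×10⁻⁵ s⁻¹
In the Southern Hemisphere f is negative: f = −9.37×10⁻⁵ s⁻¹.
Component geostrophic relations (x east, y north):
u_g = −(1/(fρ)) ∂P/∂y,  v_g = (1/(fρ)) ∂P/∂x
u_g = −(−3.0×10⁻³)/(−9.37×10⁻⁵ × 1.07) = −29.9 m/s;  v_g = (−3.0×10⁻³)/(−9.37×10⁻⁵ × 1.07) = 29.9 m/s
|V_g| = √(u_g² + v_g²) = 42.3 m/s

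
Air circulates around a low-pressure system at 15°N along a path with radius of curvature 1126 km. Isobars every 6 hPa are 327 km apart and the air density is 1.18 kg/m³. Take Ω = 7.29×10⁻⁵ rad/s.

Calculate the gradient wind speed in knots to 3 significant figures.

49.9 knots

Coriolis parameter at 15°N:
f = 2Ω sin φ = 2 × 7.29×10⁻⁵ × sin 15° = 3.77×10⁻⁵ s⁻¹
Pressure gradient: |∂P/∂n| = 600 Pa / 327000 m = 1.83×10⁻³ Pa/m
Geostrophic speed: V_g = |∂P/∂n|/(fρ) = 1.83×10⁻³/(3.77×10⁻⁵ × 1.18) = 41.2 m/s
Around a low, centrifugal force acts outward with Coriolis, so pressure-gradient force balances both:
(1/ρ)|∂P/∂n| = fV + V²/R  →  V² + fR·V − fR·V_g = 0
With fR = 3.77×10⁻⁵ × 1126×10³ m = 42.5 m/s:
V = [−fR + √((fR)² + 4 fR V_g)]/2 = [−42.5 + √(42.5² + 4×42.5×41.2)]/2 = 25.7 m/s
Subgeostrophic (V < V_g = 41.2 m/s), as expected around a low.
Converting: 25.7 m/s × 1.944 = 49.9 knots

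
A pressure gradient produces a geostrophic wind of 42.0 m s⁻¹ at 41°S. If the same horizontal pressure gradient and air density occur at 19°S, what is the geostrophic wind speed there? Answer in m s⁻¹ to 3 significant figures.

With the same pressure gradient and density, V_g ∝ 1/f ∝ 1/sin φ.
V₂ = V₁ · sin φ₁ / sin φ₂ = 42.0 × sin 41° / sin 19°
V₂ = 42.0 × 0.6561/0.3256 = 84.6 m s⁻¹

84.6 m s⁻¹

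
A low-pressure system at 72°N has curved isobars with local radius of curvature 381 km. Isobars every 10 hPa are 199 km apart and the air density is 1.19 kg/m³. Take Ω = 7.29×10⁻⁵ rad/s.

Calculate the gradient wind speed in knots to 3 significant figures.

42.0 knots

Coriolis parameter at 72°N:
f = 2Ω sin φ = 2 × 7.29×10⁻⁵ × sin 72° = 1.39×10⁻⁴ s⁻¹
Pressure gradient: |∂P/∂n| = 1000 Pa / 199000 m = 5.03×10⁻³ Pa/m
Geostrophic speed: V_g = |∂P/∂n|/(fρ) = 5.03×10⁻³/(1.39×10⁻⁴ × 1.19) = 30.5 m/s
Around a low, centrifugal force acts outward with Coriolis, so pressure-gradient force balances both:
(1/ρ)|∂P/∂n| = fV + V²/R  →  V² + fR·V − fR·V_g = 0
With fR = 1.39×10⁻⁴ × 381×10³ m = 52.8 m/s:
V = [−fR + √((fR)² + 4 fR V_g)]/2 = [−52.8 + √(52.8² + 4×52.8×30.5)]/2 = 21.6 m/s
Subgeostrophic (V < V_g = 30.5 m/s), as expected around a low.
Converting: 21.6 m/s × 1.944 = 42.0 knots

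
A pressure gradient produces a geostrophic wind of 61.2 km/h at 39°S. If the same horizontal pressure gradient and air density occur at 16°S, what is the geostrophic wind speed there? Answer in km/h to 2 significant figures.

140 km/h

With the same pressure gradient and density, V_g ∝ 1/f ∝ 1/sin φ.
V₂ = V₁ · sin φ₁ / sin φ₂ = 61.2 × sin 39° / sin 16°
V₂ = 61.2 × 0.6293/0.2756 = 140 km/h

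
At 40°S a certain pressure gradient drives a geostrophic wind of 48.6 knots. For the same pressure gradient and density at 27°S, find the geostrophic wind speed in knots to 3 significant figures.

68.8 knots

With the same pressure gradient and density, V_g ∝ 1/f ∝ 1/sin φ.
V₂ = V₁ · sin φ₁ / sin φ₂ = 48.6 × sin 40° / sin 27°
V₂ = 48.6 × 0.6428/0.4540 = 68.8 knots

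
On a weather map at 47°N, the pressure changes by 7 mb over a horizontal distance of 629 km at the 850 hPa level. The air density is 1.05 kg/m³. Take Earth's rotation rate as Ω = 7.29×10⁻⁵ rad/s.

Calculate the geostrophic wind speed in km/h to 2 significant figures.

36 km/h

Coriolis parameter at 47°N:
f = 2Ω sin φ = 2 × 7.29×10⁻⁵ × sin 47° = 1.07×10⁻⁴ s⁻¹
Pressure gradient: |∂P/∂n| = 700 Pa / 629000 m = 1.11×10⁻³ Pa/m
Geostrophic balance (pressure-gradient force = Coriolis force):
V_g = (1/(fρ)) |∂P/∂n| = 1.11×10⁻³ / (1.07×10⁻⁴ × 1.05) = 9.94 m/s
Converting: 9.94 m/s × 3.6 = 36 km/h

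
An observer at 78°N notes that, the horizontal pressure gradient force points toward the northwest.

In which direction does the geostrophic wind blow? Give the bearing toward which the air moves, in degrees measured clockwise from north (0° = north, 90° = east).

045°

The pressure-gradient force points toward the northwest (bearing 315°).
Geostrophic balance: in the Northern Hemisphere the Coriolis force deflects motion to the right, so the geostrophic wind blows 90° to the right of the pressure-gradient force (low pressure on the left).
Rotating 315° by 90° clockwise gives 045° — the wind blows toward the northeast.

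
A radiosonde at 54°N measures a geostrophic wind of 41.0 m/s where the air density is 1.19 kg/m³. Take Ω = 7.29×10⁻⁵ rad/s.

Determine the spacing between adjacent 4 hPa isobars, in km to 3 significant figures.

69.5 km

Coriolis parameter at 54°N:
f = 2Ω sin φ = 2 × 7.29×10⁻⁵ × sin 54° = 1.18×10⁻⁴ s⁻¹
Geostrophic balance rearranged: |∂P/∂n| = f ρ V_g
|∂P/∂n| = 1.18×10⁻⁴ × 1.19 × 41.0 = 5.76×10⁻³ Pa/m
Isobar spacing: Δn = ΔP/|∂P/∂n| = 400 Pa / 5.76×10⁻³ Pa/m = 69505 m ≈ 69.5 km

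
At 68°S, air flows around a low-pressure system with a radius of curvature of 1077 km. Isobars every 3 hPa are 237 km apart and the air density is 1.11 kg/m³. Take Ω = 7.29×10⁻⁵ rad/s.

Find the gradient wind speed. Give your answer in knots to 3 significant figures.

15.5 knots

Coriolis parameter at 68°S:
f = 2Ω sin φ = 2 × 7.29×10⁻⁵ × sin 68° = 1.35×10⁻⁴ s⁻¹
Pressure gradient: |∂P/∂n| = 300 Pa / 237000 m = 1.27×10⁻³ Pa/m
Geostrophic speed: V_g = |∂P/∂n|/(fρ) = 1.27×10⁻³/(1.35×10⁻⁴ × 1.11) = 8.44 m/s
Around a low, centrifugal force acts outward with Coriolis, so pressure-gradient force balances both:
(1/ρ)|∂P/∂n| = fV + V²/R  →  V² + fR·V − fR·V_g = 0
With fR = 1.35×10⁻⁴ × 1077×10³ m = 146 m/s:
V = [−fR + √((fR)² + 4 fR V_g)]/2 = [−146 + √(146² + 4×146×8.44)]/2 = 8 m/s
Subgeostrophic (V < V_g = 8.44 m/s), as expected around a low.
Converting: 8 m/s × 1.944 = 15.5 knots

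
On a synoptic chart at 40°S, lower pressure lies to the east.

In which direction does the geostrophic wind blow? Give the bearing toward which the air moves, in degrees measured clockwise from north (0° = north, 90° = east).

The pressure-gradient force points toward the east (bearing 090°).
Geostrophic balance: in the Southern Hemisphere the Coriolis force deflects motion to the left, so the geostrophic wind blows 90° to the left of the pressure-gradient force (low pressure on the right).
Rotating 090° by 90° counterclockwise gives 000° — the wind blows toward the north.

000°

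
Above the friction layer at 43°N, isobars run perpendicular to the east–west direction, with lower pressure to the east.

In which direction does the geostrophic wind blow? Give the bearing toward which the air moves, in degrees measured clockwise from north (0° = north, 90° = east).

180°

The pressure-gradient force points toward the east (bearing 090°).
Geostrophic balance: in the Northern Hemisphere the Coriolis force deflects motion to the right, so the geostrophic wind blows 90° to the right of the pressure-gradient force (low pressure on the left).
Rotating 090° by 90° clockwise gives 180° — the wind blows toward the south.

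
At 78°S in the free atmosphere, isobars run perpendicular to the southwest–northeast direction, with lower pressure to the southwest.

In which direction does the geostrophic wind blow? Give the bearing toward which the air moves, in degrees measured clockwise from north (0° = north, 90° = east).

135°

The pressure-gradient force points toward the southwest (bearing 225°).
Geostrophic balance: in the Southern Hemisphere the Coriolis force deflects motion to the left, so the geostrophic wind blows 90° to the left of the pressure-gradient force (low pressure on the right).
Rotating 225° by 90° counterclockwise gives 135° — the wind blows toward the southeast.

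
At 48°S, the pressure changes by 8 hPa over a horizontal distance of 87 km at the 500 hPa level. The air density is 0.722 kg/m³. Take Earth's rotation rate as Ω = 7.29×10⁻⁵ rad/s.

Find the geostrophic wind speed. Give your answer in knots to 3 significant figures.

Coriolis parameter at 48°S:
f = 2Ω sin φ = 2 × 7.29×10⁻⁵ × sin 48° = 1.08×10⁻⁴ s⁻¹
Pressure gradient: |∂P/∂n| = 800 Pa / 87000 m = 9.20×10⁻³ Pa/m
Geostrophic balance (pressure-gradient force = Coriolis force):
V_g = (1/(fρ)) |∂P/∂n| = 9.20×10⁻³ / (1.08×10⁻⁴ × 0.722) = 118 m/s
Converting: 118 m/s × 1.944 = 228 knots

228 knots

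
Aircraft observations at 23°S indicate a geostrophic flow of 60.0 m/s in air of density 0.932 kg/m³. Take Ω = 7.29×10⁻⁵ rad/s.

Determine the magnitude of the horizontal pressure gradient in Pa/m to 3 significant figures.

Coriolis parameter at 23°S:
f = 2Ω sin φ = 2 × 7.29×10⁻⁵ × sin 23° = 5.70×10⁻⁵ s⁻¹
Geostrophic balance rearranged: |∂P/∂n| = f ρ V_g
|∂P/∂n| = 5.70×10⁻⁵ × 0.932 × 60.0 = 3.19×10⁻³ Pa/m

3.19×10⁻³ Pa/m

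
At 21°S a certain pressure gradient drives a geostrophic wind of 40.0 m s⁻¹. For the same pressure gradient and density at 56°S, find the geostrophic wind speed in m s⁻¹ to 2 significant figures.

With the same pressure gradient and density, V_g ∝ 1/f ∝ 1/sin φ.
V₂ = V₁ · sin φ₁ / sin φ₂ = 40.0 × sin 21° / sin 56°
V₂ = 40.0 × 0.3584/0.8290 = 17 m s⁻¹

17 m s⁻¹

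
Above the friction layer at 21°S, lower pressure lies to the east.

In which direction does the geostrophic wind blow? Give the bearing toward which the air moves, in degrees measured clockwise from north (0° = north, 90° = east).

000°

The pressure-gradient force points toward the east (bearing 090°).
Geostrophic balance: in the Southern Hemisphere the Coriolis force deflects motion to the left, so the geostrophic wind blows 90° to the left of the pressure-gradient force (low pressure on the right).
Rotating 090° by 90° counterclockwise gives 000° — the wind blows toward the north.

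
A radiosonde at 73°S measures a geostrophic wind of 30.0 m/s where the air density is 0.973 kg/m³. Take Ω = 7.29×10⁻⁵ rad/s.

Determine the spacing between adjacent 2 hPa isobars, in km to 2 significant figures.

49 km

Coriolis parameter at 73°S:
f = 2Ω sin φ = 2 × 7.29×10⁻⁵ × sin 73° = 1.39×10⁻⁴ s⁻¹
Geostrophic balance rearranged: |∂P/∂n| = f ρ V_g
|∂P/∂n| = 1.39×10⁻⁴ × 0.973 × 30.0 = 4.07×10⁻³ Pa/m
Isobar spacing: Δn = ΔP/|∂P/∂n| = 200 Pa / 4.07×10⁻³ Pa/m = 49141 m ≈ 49 km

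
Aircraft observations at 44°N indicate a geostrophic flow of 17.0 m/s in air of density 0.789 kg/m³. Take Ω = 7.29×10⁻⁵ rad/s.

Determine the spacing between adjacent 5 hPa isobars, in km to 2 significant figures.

370 km

Coriolis parameter at 44°N:
f = 2Ω sin φ = 2 × 7.29×10⁻⁵ × sin 44° = 1.01×10⁻⁴ s⁻¹
Geostrophic balance rearranged: |∂P/∂n| = f ρ V_g
|∂P/∂n| = 1.01×10⁻⁴ × 0.789 × 17.0 = 1.36×10⁻³ Pa/m
Isobar spacing: Δn = ΔP/|∂P/∂n| = 500 Pa / 1.36×10⁻³ Pa/m = 368057 m ≈ 370 km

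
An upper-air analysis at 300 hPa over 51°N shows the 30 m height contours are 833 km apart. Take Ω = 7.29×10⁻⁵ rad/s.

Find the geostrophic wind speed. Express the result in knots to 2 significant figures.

6.1 knots

Coriolis parameter at 51°N:
f = 2Ω sin φ = 2 × 7.29×10⁻⁵ × sin 51° = 1.13×10⁻⁴ s⁻¹
Height gradient: |∂Z/∂n| = 30 m / 833000 m = 3.60×10⁻⁵
On a pressure surface, geostrophic balance gives V_g = (g/f)|∂Z/∂n|:
V_g = 9.81 × 3.60×10⁻⁵ / 1.13×10⁻⁴ = 3.12 m/s
Converting: 3.12 m/s × 1.944 = 6.1 knots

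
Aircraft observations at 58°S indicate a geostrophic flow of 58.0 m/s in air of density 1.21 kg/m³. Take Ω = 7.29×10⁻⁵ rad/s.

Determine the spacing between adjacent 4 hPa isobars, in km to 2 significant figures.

46 km

Coriolis parameter at 58°S:
f = 2Ω sin φ = 2 × 7.29×10⁻⁵ × sin 58° = 1.24×10⁻⁴ s⁻¹
Geostrophic balance rearranged: |∂P/∂n| = f ρ V_g
|∂P/∂n| = 1.24×10⁻⁴ × 1.21 × 58.0 = 8.68×10⁻³ Pa/m
Isobar spacing: Δn = ΔP/|∂P/∂n| = 400 Pa / 8.68×10⁻³ Pa/m = 46097 m ≈ 46 km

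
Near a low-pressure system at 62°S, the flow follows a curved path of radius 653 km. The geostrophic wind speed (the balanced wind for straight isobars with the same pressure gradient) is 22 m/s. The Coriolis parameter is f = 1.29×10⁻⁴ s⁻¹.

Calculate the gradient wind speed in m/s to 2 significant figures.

Around a low, centrifugal force acts outward with Coriolis, so pressure-gradient force balances both:
(1/ρ)|∂P/∂n| = fV + V²/R  →  V² + fR·V − fR·V_g = 0
With fR = 1.29×10⁻⁴ × 653×10³ m = 84.2 m/s:
V = [−fR + √((fR)² + 4 fR V_g)]/2 = [−84.2 + √(84.2² + 4×84.2×22)]/2 = 18.1 m/s
Subgeostrophic (V < V_g = 22 m/s), as expected around a low.

18 m/s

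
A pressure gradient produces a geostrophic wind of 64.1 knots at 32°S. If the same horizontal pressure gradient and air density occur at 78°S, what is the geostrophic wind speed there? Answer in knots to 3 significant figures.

34.7 knots

With the same pressure gradient and density, V_g ∝ 1/f ∝ 1/sin φ.
V₂ = V₁ · sin φ₁ / sin φ₂ = 64.1 × sin 32° / sin 78°
V₂ = 64.1 × 0.5299/0.9781 = 34.7 knots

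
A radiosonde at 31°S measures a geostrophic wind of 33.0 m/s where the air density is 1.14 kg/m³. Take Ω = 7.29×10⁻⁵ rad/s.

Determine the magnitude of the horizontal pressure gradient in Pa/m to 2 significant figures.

2.8×10⁻³ Pa/m

Coriolis parameter at 31°S:
f = 2Ω sin φ = 2 × 7.29×10⁻⁵ × sin 31° = 7.51×10⁻⁵ s⁻¹
Geostrophic balance rearranged: |∂P/∂n| = f ρ V_g
|∂P/∂n| = 7.51×10⁻⁵ × 1.14 × 33.0 = 2.82×10⁻³ Pa/m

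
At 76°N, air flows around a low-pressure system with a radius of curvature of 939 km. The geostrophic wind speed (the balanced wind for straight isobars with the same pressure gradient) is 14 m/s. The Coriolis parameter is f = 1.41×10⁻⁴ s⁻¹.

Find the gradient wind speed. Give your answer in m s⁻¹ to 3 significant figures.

Around a low, centrifugal force acts outward with Coriolis, so pressure-gradient force balances both:
(1/ρ)|∂P/∂n| = fV + V²/R  →  V² + fR·V − fR·V_g = 0
With fR = 1.41×10⁻⁴ × 939×10³ m = 132 m/s:
V = [−fR + √((fR)² + 4 fR V_g)]/2 = [−132 + √(132² + 4×132×14)]/2 = 12.8 m/s
Subgeostrophic (V < V_g = 14 m/s), as expected around a low.

12.8 m s⁻¹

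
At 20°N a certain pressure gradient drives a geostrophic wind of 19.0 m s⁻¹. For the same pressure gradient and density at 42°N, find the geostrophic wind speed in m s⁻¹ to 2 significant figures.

9.7 m s⁻¹

With the same pressure gradient and density, V_g ∝ 1/f ∝ 1/sin φ.
V₂ = V₁ · sin φ₁ / sin φ₂ = 19.0 × sin 20° / sin 42°
V₂ = 19.0 × 0.3420/0.6691 = 9.7 m s⁻¹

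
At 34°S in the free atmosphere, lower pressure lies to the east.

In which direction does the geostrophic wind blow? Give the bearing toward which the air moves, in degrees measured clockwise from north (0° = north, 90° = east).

The pressure-gradient force points toward the east (bearing 090°).
Geostrophic balance: in the Southern Hemisphere the Coriolis force deflects motion to the left, so the geostrophic wind blows 90° to the left of the pressure-gradient force (low pressure on the right).
Rotating 090° by 90° counterclockwise gives 000° — the wind blows toward the north.

000°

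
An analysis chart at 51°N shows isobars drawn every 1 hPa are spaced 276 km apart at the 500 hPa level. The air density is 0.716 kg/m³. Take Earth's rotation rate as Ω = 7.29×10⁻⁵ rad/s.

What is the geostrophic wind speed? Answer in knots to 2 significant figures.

8.7 knots

Coriolis parameter at 51°N:
f = 2Ω sin φ = 2 × 7.29×10⁻⁵ × sin 51° = 1.13×10⁻⁴ s⁻¹
Pressure gradient: |∂P/∂n| = 100 Pa / 276000 m = 3.62×10⁻⁴ Pa/m
Geostrophic balance (pressure-gradient force = Coriolis force):
V_g = (1/(fρ)) |∂P/∂n| = 3.62×10⁻⁴ / (1.13×10⁻⁴ × 0.716) = 4.47 m/s
Converting: 4.47 m/s × 1.944 = 8.7 knots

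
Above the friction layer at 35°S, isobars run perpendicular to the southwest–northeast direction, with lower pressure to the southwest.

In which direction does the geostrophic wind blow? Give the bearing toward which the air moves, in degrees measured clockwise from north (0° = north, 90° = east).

The pressure-gradient force points toward the southwest (bearing 225°).
Geostrophic balance: in the Southern Hemisphere the Coriolis force deflects motion to the left, so the geostrophic wind blows 90° to the left of the pressure-gradient force (low pressure on the right).
Rotating 225° by 90° counterclockwise gives 135° — the wind blows toward the southeast.

135°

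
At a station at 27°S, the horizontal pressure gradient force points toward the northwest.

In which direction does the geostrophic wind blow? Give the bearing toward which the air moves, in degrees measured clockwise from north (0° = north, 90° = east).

The pressure-gradient force points toward the northwest (bearing 315°).
Geostrophic balance: in the Southern Hemisphere the Coriolis force deflects motion to the left, so the geostrophic wind blows 90° to the left of the pressure-gradient force (low pressure on the right).
Rotating 315° by 90° counterclockwise gives 225° — the wind blows toward the southwest.

225°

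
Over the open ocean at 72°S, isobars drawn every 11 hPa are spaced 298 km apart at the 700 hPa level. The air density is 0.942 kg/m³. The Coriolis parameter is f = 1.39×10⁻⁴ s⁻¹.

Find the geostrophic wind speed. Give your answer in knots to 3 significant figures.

Pressure gradient: |∂P/∂n| = 1100 Pa / 298000 m = 3.69×10⁻³ Pa/m
Geostrophic balance (pressure-gradient force = Coriolis force):
V_g = (1/(fρ)) |∂P/∂n| = 3.69×10⁻³ / (1.39×10⁻⁴ × 0.942) = 28.2 m/s
Converting: 28.2 m/s × 1.944 = 54.8 knots

54.8 knots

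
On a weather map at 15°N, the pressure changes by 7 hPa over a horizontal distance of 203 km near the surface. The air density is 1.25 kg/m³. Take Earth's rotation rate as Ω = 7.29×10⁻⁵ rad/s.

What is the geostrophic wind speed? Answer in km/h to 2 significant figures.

260 km/h

Coriolis parameter at 15°N:
f = 2Ω sin φ = 2 × 7.29×10⁻⁵ × sin 15° = 3.77×10⁻⁵ s⁻¹
Pressure gradient: |∂P/∂n| = 700 Pa / 203000 m = 3.45×10⁻³ Pa/m
Geostrophic balance (pressure-gradient force = Coriolis force):
V_g = (1/(fρ)) |∂P/∂n| = 3.45×10⁻³ / (3.77×10⁻⁵ × 1.25) = 73.1 m/s
Converting: 73.1 m/s × 3.6 = 260 km/h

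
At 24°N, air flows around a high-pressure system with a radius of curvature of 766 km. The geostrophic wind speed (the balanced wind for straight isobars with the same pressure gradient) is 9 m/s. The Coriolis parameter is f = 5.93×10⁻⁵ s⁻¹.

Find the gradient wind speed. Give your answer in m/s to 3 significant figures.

Around a high, pressure-gradient force acts outward with centrifugal, so Coriolis balances both:
fV = (1/ρ)|∂P/∂n| + V²/R  →  V² − fR·V + fR·V_g = 0
With fR = 5.93×10⁻⁵ × 766×10³ m = 45.4 m/s:
V = [fR − √((fR)² − 4 fR V_g)]/2 = [45.4 − √(45.4² − 4×45.4×9)]/2 = 12.4 m/s
Supergeostrophic (V > V_g = 9 m/s), as expected around a high.

12.4 m/s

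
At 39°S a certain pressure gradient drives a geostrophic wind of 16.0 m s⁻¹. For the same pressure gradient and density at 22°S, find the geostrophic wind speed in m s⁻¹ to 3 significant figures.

With the same pressure gradient and density, V_g ∝ 1/f ∝ 1/sin φ.
V₂ = V₁ · sin φ₁ / sin φ₂ = 16.0 × sin 39° / sin 22°
V₂ = 16.0 × 0.6293/0.3746 = 26.9 m s⁻¹

26.9 m s⁻¹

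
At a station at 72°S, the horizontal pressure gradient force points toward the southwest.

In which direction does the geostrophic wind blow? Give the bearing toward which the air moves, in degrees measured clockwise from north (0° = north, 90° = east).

The pressure-gradient force points toward the southwest (bearing 225°).
Geostrophic balance: in the Southern Hemisphere the Coriolis force deflects motion to the left, so the geostrophic wind blows 90° to the left of the pressure-gradient force (low pressure on the right).
Rotating 225° by 90° counterclockwise gives 135° — the wind blows toward the southeast.

135°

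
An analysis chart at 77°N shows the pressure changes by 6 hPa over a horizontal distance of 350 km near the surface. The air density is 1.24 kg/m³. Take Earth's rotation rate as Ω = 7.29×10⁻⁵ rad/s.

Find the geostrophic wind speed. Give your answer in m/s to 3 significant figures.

Coriolis parameter at 77°N:
f = 2Ω sin φ = 2 × 7.29×10⁻⁵ × sin 77° = 1.42×10⁻⁴ s⁻¹
Pressure gradient: |∂P/∂n| = 600 Pa / 350000 m = 1.71×10⁻³ Pa/m
Geostrophic balance (pressure-gradient force = Coriolis force):
V_g = (1/(fρ)) |∂P/∂n| = 1.71×10⁻³ / (1.42×10⁻⁴ × 1.24) = 9.73 m/s

9.73 m/s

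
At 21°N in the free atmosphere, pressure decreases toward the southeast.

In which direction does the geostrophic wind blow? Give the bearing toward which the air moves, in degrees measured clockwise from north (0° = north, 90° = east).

The pressure-gradient force points toward the southeast (bearing 135°).
Geostrophic balance: in the Northern Hemisphere the Coriolis force deflects motion to the right, so the geostrophic wind blows 90° to the right of the pressure-gradient force (low pressure on the left).
Rotating 135° by 90° clockwise gives 225° — the wind blows toward the southwest.

225°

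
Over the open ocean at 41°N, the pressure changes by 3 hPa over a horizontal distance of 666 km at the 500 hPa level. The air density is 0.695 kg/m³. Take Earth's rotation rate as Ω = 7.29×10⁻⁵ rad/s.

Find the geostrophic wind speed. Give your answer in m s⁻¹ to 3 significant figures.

6.78 m s⁻¹

Coriolis parameter at 41°N:
f = 2Ω sin φ = 2 × 7.29×10⁻⁵ × sin 41° = 9.57×10⁻⁵ s⁻¹
Pressure gradient: |∂P/∂n| = 300 Pa / 666000 m = 4.50×10⁻⁴ Pa/m
Geostrophic balance (pressure-gradient force = Coriolis force):
V_g = (1/(fρ)) |∂P/∂n| = 4.50×10⁻⁴ / (9.57×10⁻⁵ × 0.695) = 6.78 m/s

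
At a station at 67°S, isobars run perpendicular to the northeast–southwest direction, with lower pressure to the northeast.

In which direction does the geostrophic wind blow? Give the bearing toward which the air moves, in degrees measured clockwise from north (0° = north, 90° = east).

315°

The pressure-gradient force points toward the northeast (bearing 045°).
Geostrophic balance: in the Southern Hemisphere the Coriolis force deflects motion to the left, so the geostrophic wind blows 90° to the left of the pressure-gradient force (low pressure on the right).
Rotating 045° by 90° counterclockwise gives 315° — the wind blows toward the northwest.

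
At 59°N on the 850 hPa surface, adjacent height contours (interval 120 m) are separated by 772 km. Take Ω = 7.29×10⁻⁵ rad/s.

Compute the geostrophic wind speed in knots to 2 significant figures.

24 knots

Coriolis parameter at 59°N:
f = 2Ω sin φ = 2 × 7.29×10⁻⁵ × sin 59° = 1.25×10⁻⁴ s⁻¹
Height gradient: |∂Z/∂n| = 120 m / 772000 m = 1.55×10⁻⁴
On a pressure surface, geostrophic balance gives V_g = (g/f)|∂Z/∂n|:
V_g = 9.81 × 1.55×10⁻⁴ / 1.25×10⁻⁴ = 12.2 m/s
Converting: 12.2 m/s × 1.944 = 24 knots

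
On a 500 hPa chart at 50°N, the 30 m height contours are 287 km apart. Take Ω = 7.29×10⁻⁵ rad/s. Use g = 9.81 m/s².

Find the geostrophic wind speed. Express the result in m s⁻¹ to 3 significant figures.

9.18 m s⁻¹

Coriolis parameter at 50°N:
f = 2Ω sin φ = 2 × 7.29×10⁻⁵ × sin 50° = 1.12×10⁻⁴ s⁻¹
Height gradient: |∂Z/∂n| = 30 m / 287000 m = 1.05×10⁻⁴
On a pressure surface, geostrophic balance gives V_g = (g/f)|∂Z/∂n|:
V_g = 9.81 × 1.05×10⁻⁴ / 1.12×10⁻⁴ = 9.18 m/s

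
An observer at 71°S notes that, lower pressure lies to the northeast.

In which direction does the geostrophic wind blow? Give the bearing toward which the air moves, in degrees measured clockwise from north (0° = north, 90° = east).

The pressure-gradient force points toward the northeast (bearing 045°).
Geostrophic balance: in the Southern Hemisphere the Coriolis force deflects motion to the left, so the geostrophic wind blows 90° to the left of the pressure-gradient force (low pressure on the right).
Rotating 045° by 90° counterclockwise gives 315° — the wind blows toward the northwest.

315°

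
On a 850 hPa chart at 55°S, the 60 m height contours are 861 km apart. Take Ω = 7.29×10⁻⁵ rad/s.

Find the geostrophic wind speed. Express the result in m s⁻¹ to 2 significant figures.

Coriolis parameter at 55°S:
f = 2Ω sin φ = 2 × 7.29×10⁻⁵ × sin 55° = 1.19×10⁻⁴ s⁻¹
Height gradient: |∂Z/∂n| = 60 m / 861000 m = 6.97×10⁻⁵
On a pressure surface, geostrophic balance gives V_g = (g/f)|∂Z/∂n|:
V_g = 9.81 × 6.97×10⁻⁵ / 1.19×10⁻⁴ = 5.72 m/s

5.7 m s⁻¹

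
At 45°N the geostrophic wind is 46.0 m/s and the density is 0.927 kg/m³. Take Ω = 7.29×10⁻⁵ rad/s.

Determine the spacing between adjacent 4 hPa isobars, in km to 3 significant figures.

Coriolis parameter at 45°N:
f = 2Ω sin φ = 2 × 7.29×10⁻⁵ × sin 45° = 1.03×10⁻⁴ s⁻¹
Geostrophic balance rearranged: |∂P/∂n| = f ρ V_g
|∂P/∂n| = 1.03×10⁻⁴ × 0.927 × 46.0 = 4.40×10⁻³ Pa/m
Isobar spacing: Δn = ΔP/|∂P/∂n| = 400 Pa / 4.40×10⁻³ Pa/m = 90987 m ≈ 91.0 km

91.0 km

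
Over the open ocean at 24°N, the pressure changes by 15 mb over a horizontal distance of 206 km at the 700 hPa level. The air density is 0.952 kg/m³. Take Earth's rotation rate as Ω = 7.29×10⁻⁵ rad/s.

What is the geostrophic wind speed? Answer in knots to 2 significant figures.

Coriolis parameter at 24°N:
f = 2Ω sin φ = 2 × 7.29×10⁻⁵ × sin 24° = 5.93×10⁻⁵ s⁻¹
Pressure gradient: |∂P/∂n| = 1500 Pa / 206000 m = 7.28×10⁻³ Pa/m
Geostrophic balance (pressure-gradient force = Coriolis force):
V_g = (1/(fρ)) |∂P/∂n| = 7.28×10⁻³ / (5.93×10⁻⁵ × 0.952) = 129 m/s
Converting: 129 m/s × 1.944 = 250 knots

250 knots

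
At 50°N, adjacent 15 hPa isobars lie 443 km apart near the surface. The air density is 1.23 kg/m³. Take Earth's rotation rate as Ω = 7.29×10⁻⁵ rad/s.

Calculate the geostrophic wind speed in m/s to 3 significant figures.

24.6 m/s

Coriolis parameter at 50°N:
f = 2Ω sin φ = 2 × 7.29×10⁻⁵ × sin 50° = 1.12×10⁻⁴ s⁻¹
Pressure gradient: |∂P/∂n| = 1500 Pa / 443000 m = 3.39×10⁻³ Pa/m
Geostrophic balance (pressure-gradient force = Coriolis force):
V_g = (1/(fρ)) |∂P/∂n| = 3.39×10⁻³ / (1.12×10⁻⁴ × 1.23) = 24.6 m/s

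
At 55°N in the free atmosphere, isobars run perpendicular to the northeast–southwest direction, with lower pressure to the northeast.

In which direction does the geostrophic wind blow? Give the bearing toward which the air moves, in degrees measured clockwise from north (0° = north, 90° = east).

The pressure-gradient force points toward the northeast (bearing 045°).
Geostrophic balance: in the Northern Hemisphere the Coriolis force deflects motion to the right, so the geostrophic wind blows 90° to the right of the pressure-gradient force (low pressure on the left).
Rotating 045° by 90° clockwise gives 135° — the wind blows toward the southeast.

135°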